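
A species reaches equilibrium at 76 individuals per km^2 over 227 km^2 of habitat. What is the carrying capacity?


K = 76 * 227 = 17252 individuals

17252 individuals


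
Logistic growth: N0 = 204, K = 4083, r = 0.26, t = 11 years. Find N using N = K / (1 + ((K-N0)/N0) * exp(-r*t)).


(K - N0)/N0 = (4083 - 204)/204 = 3879/204 = 19.0147
r*t = 0.26 * 11 = 2.86; exp(-2.86) = 0.0572688
19.0147 * 0.0572688 = 1.08895
1 + 1.08895 = 2.08895
N = 4083 / 2.08895 = 1954.57 ≈ 1955

1955


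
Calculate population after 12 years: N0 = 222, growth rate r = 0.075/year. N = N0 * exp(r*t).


r*t = 0.075 * 12 = 0.9
exp(0.9) = 2.45960
N = 222 * 2.45960 = 546.031 ≈ 546

546


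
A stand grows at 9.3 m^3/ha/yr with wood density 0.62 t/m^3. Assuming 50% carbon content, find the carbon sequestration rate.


C = 9.3 * 0.62 * 0.5 = 2.883 ≈ 2.88 t C/ha/yr

2.88 t C/ha/yr


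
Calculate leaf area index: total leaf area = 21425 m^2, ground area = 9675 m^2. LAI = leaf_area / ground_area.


LAI = 21425 / 9675 = 2.2145 ≈ 2.21

2.21


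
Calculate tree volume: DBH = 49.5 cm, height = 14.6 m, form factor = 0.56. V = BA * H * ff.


(D/200)^2 = (49.5/200)^2 = 0.2475^2 = 0.06125625
BA = 3.141593 * 0.06125625 = 0.192442 m^2
V = 0.192442 * 14.6 * 0.56 = 1.57341 ≈ 1.573 m^3

1.573 m^3


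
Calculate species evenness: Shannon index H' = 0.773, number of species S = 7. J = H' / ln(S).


ln(7) = 1.94591
J = H' / ln(S) = 0.773 / 1.94591 = 0.397243 ≈ 0.3972

0.3972


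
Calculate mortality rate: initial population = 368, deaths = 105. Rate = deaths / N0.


Mortality rate = 105 / 368 = 0.285326 ≈ 0.2853

0.2853


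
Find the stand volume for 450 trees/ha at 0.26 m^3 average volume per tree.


V_stand = 450 * 0.26 = 117.0 m^3/ha

117.0 m^3/ha


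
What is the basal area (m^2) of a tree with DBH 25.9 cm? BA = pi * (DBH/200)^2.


D/200 = 25.9/200 = 0.1295 m
(D/200)^2 = 0.1295^2 = 0.01677025
BA = 3.141593 * 0.01677025 = 0.0526853 ≈ 0.0527 m^2

0.0527 m^2


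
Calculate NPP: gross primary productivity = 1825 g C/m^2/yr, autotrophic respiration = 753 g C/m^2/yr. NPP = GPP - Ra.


NPP = GPP - Ra = 1825 - 753 = 1072 g C/m^2/yr

1072 g C/m^2/yr


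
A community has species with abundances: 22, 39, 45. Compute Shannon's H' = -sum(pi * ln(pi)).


Total N = 22 + 39 + 45 = 106
Per-species terms:
  p = 22/106 = 0.207547; ln(p) = -1.572397; p*ln(p) = 0.207547 * (-1.572397) = -0.326346
  p = 39/106 = 0.367925; ln(p) = -0.999876; p*ln(p) = 0.367925 * (-0.999876) = -0.367879
  p = 45/106 = 0.424528; ln(p) = -0.856777; p*ln(p) = 0.424528 * (-0.856777) = -0.363726
sum(p*ln(p)) = (-0.326346) + (-0.367879) + (-0.363726) = -1.057951
H' = -(-1.057951) = 1.057951 ≈ 1.0580

1.0580


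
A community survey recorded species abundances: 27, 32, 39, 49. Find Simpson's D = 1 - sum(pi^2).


Total N = 27 + 32 + 39 + 49 = 147
Per-species terms:
  p = 27/147 = 0.183673; p^2 = 0.183673^2 = 0.033736
  p = 32/147 = 0.217687; p^2 = 0.217687^2 = 0.047388
  p = 39/147 = 0.265306; p^2 = 0.265306^2 = 0.070387
  p = 49/147 = 0.333333; p^2 = 0.333333^2 = 0.111111
sum(p^2) = 0.033736 + 0.047388 + 0.070387 + 0.111111 = 0.262622
D = 1 - 0.262622 = 0.737378 ≈ 0.7374

0.7374


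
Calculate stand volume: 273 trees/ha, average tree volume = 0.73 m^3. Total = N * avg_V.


V_stand = 273 * 0.73 = 199.29 ≈ 199.3 m^3/ha

199.3 m^3/ha


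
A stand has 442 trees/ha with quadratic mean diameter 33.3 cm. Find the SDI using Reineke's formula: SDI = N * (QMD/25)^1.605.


QMD/25 = 33.3/25 = 1.332
(1.332)^1.605 = exp(1.605 * ln(1.332)) = exp(1.605 * 0.286682) = exp(0.460125) = 1.58427
SDI = 442 * 1.58427 = 700.247 ≈ 700

700


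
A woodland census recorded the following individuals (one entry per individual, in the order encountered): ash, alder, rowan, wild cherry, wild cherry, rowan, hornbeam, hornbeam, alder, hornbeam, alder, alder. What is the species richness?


Total individuals logged = 12
Distinct species (count of individuals): ash (1), alder (4), rowan (2), wild cherry (2), hornbeam (3)
Species richness = number of distinct species = 5

5


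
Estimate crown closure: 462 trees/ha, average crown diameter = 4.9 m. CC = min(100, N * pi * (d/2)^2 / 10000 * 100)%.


(d/2)^2 = (4.9/2)^2 = 2.45^2 = 6.0025
Crown area = 3.141593 * 6.0025 = 18.8574 m^2
N * area / 10000 * 100 = 462 * 18.8574 / 10000 * 100 = 87.1212
CC = min(100, 87.1212) = 87.1212 ≈ 87.1%

87.1%


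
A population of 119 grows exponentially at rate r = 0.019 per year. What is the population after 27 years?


r*t = 0.019 * 27 = 0.513
exp(0.513) = 1.67029
N = 119 * 1.67029 = 198.765 ≈ 199

199


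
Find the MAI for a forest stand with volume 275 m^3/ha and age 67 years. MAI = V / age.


MAI = 275 / 67 = 4.1045 ≈ 4.10 m^3/ha/yr

4.10 m^3/ha/yr


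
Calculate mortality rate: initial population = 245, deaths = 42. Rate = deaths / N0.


Mortality rate = 42 / 245 = 0.171429 ≈ 0.1714

0.1714


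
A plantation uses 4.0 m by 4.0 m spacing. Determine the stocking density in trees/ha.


N = 10000 / 4.0^2 = 10000 / 16 = 625.000 ≈ 625 trees/ha

625 trees/ha


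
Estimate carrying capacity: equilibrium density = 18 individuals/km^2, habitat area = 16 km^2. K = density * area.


K = 18 * 16 = 288 individuals

288 individuals


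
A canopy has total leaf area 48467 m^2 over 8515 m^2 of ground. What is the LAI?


LAI = 48467 / 8515 = 5.6920 ≈ 5.69

5.69


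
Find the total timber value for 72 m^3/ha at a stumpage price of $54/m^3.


Value = 72 * 54 = $3888/ha

$3888/ha


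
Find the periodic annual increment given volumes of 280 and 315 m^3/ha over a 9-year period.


PAI = (V2 - V1) / period = (315 - 280) / 9 = 35 / 9 = 3.8889 ≈ 3.89 m^3/ha/yr

3.89 m^3/ha/yr


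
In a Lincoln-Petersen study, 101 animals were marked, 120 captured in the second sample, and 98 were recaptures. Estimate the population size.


N = M * C / R = 101 * 120 / 98 = 12120 / 98 = 123.67 ≈ 124

124 individuals


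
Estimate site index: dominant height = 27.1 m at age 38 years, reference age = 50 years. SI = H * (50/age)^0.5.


50/38 = 1.31579
(1.31579)^0.5 = 1.14708
SI = 27.1 * 1.14708 = 31.0859 ≈ 31.1 m

31.1 m


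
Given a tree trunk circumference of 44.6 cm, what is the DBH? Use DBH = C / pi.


DBH = C / pi = 44.6 / 3.141593 = 14.1966 ≈ 14.20 cm

14.20 cm


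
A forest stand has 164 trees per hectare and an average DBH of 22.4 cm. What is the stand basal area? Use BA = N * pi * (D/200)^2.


(D/200)^2 = (22.4/200)^2 = 0.112^2 = 0.012544
Individual BA = 3.141593 * 0.012544 = 0.0394081 m^2
Stand BA = 164 * 0.0394081 = 6.46293 ≈ 6.46 m^2/ha

6.46 m^2/ha


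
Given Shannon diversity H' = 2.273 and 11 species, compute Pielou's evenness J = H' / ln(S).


ln(11) = 2.39790
J = H' / ln(S) = 2.273 / 2.39790 = 0.947913 ≈ 0.9479

0.9479


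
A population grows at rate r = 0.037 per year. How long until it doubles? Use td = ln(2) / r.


td = ln(2) / 0.037 = 0.693147 / 0.037 = 18.7337 ≈ 18.7 years

18.7 years


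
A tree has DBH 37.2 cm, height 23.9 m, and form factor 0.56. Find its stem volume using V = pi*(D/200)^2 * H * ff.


(D/200)^2 = (37.2/200)^2 = 0.186^2 = 0.034596
BA = 3.141593 * 0.034596 = 0.108687 m^2
V = 0.108687 * 23.9 * 0.56 = 1.45467 ≈ 1.455 m^3

1.455 m^3


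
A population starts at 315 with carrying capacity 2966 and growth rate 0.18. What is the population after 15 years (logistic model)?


(K - N0)/N0 = (2966 - 315)/315 = 2651/315 = 8.41587
r*t = 0.18 * 15 = 2.7; exp(-2.7) = 0.0672055
8.41587 * 0.0672055 = 0.565593
1 + 0.565593 = 1.56559
N = 2966 / 1.56559 = 1894.49 ≈ 1894

1894


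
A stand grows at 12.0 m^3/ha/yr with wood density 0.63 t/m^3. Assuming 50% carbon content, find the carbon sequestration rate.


C = 12.0 * 0.63 * 0.5 = 3.78 t C/ha/yr

3.78 t C/ha/yr


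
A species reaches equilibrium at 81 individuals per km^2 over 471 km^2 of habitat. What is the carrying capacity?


K = 81 * 471 = 38151 individuals

38151 individuals


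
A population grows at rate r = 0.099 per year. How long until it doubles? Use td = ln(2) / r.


td = ln(2) / 0.099 = 0.693147 / 0.099 = 7.00148 ≈ 7.0 years

7.0 years


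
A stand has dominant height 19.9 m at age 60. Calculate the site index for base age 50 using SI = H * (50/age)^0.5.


50/60 = 0.833333
(0.833333)^0.5 = 0.912871
SI = 19.9 * 0.912871 = 18.1661 ≈ 18.2 m

18.2 m


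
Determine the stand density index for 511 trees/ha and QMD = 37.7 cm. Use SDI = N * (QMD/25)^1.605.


QMD/25 = 37.7/25 = 1.508
(1.508)^1.605 = exp(1.605 * ln(1.508)) = exp(1.605 * 0.410784) = exp(0.659308) = 1.93345
SDI = 511 * 1.93345 = 987.993 ≈ 988

988


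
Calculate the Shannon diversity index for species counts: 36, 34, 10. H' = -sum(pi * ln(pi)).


Total N = 36 + 34 + 10 = 80
Per-species terms:
  p = 36/80 = 0.450000; ln(p) = -0.798508; p*ln(p) = 0.450000 * (-0.798508) = -0.359329
  p = 34/80 = 0.425000; ln(p) = -0.855666; p*ln(p) = 0.425000 * (-0.855666) = -0.363658
  p = 10/80 = 0.125000; ln(p) = -2.079442; p*ln(p) = 0.125000 * (-2.079442) = -0.259930
sum(p*ln(p)) = (-0.359329) + (-0.363658) + (-0.259930) = -0.982917
H' = -(-0.982917) = 0.982917 ≈ 0.9829

0.9829


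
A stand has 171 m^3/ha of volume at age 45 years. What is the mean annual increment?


MAI = 171 / 45 = 3.80 m^3/ha/yr

3.80 m^3/ha/yr


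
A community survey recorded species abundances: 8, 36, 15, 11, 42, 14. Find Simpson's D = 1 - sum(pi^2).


Total N = 8 + 36 + 15 + 11 + 42 + 14 = 126
Per-species terms:
  p = 8/126 = 0.063492; p^2 = 0.063492^2 = 0.004031
  p = 36/126 = 0.285714; p^2 = 0.285714^2 = 0.081632
  p = 15/126 = 0.119048; p^2 = 0.119048^2 = 0.014172
  p = 11/126 = 0.087302; p^2 = 0.087302^2 = 0.007622
  p = 42/126 = 0.333333; p^2 = 0.333333^2 = 0.111111
  p = 14/126 = 0.111111; p^2 = 0.111111^2 = 0.012346
sum(p^2) = 0.004031 + 0.081632 + 0.014172 + 0.007622 + 0.111111 + 0.012346 = 0.230914
D = 1 - 0.230914 = 0.769086 ≈ 0.7691

0.7691


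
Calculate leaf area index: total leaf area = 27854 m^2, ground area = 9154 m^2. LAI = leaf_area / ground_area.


LAI = 27854 / 9154 = 3.0428 ≈ 3.04

3.04


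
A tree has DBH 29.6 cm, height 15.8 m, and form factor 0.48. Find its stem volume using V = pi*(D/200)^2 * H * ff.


(D/200)^2 = (29.6/200)^2 = 0.148^2 = 0.021904
BA = 3.141593 * 0.021904 = 0.0688135 m^2
V = 0.0688135 * 15.8 * 0.48 = 0.521882 ≈ 0.522 m^3

0.522 m^3


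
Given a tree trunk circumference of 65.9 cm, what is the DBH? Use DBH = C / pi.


DBH = C / pi = 65.9 / 3.141593 = 20.9766 ≈ 20.98 cm

20.98 cm


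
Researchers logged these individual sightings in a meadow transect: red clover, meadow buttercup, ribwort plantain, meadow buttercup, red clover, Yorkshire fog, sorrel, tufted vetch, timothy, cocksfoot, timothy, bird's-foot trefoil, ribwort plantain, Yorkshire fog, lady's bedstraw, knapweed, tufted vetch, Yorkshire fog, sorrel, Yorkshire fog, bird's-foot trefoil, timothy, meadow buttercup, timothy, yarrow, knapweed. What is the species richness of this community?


Total individuals logged = 26
Distinct species (count of individuals): red clover (2), meadow buttercup (3), ribwort plantain (2), Yorkshire fog (4), sorrel (2), tufted vetch (2), timothy (4), cocksfoot (1), bird's-foot trefoil (2), lady's bedstraw (1), knapweed (2), yarrow (1)
Species richness = number of distinct species = 12

12


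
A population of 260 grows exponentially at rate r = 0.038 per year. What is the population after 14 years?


r*t = 0.038 * 14 = 0.532
exp(0.532) = 1.70233
N = 260 * 1.70233 = 442.606 ≈ 443

443


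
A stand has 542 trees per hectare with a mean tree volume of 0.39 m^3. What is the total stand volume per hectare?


V_stand = 542 * 0.39 = 211.38 ≈ 211.4 m^3/ha

211.4 m^3/ha


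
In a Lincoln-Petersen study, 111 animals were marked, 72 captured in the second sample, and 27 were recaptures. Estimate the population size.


N = M * C / R = 111 * 72 / 27 = 7992 / 27 = 296

296 individuals


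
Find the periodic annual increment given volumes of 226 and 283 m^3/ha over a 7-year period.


PAI = (V2 - V1) / period = (283 - 226) / 7 = 57 / 7 = 8.1429 ≈ 8.14 m^3/ha/yr

8.14 m^3/ha/yr


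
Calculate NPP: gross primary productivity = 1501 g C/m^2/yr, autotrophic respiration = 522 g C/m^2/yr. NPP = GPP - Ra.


NPP = GPP - Ra = 1501 - 522 = 979 g C/m^2/yr

979 g C/m^2/yr


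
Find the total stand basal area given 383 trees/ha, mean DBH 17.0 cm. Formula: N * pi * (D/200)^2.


(D/200)^2 = (17.0/200)^2 = 0.085^2 = 0.007225
Individual BA = 3.141593 * 0.007225 = 0.0226980 m^2
Stand BA = 383 * 0.0226980 = 8.69333 ≈ 8.69 m^2/ha

8.69 m^2/ha


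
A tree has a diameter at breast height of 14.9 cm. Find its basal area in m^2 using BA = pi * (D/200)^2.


D/200 = 14.9/200 = 0.0745 m
(D/200)^2 = 0.0745^2 = 0.00555025
BA = 3.141593 * 0.00555025 = 0.0174366 ≈ 0.0174 m^2

0.0174 m^2


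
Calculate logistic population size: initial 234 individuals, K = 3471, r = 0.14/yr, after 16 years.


(K - N0)/N0 = (3471 - 234)/234 = 3237/234 = 13.8333
r*t = 0.14 * 16 = 2.24; exp(-2.24) = 0.106459
13.8333 * 0.106459 = 1.47268
1 + 1.47268 = 2.47268
N = 3471 / 2.47268 = 1403.74 ≈ 1404

1404


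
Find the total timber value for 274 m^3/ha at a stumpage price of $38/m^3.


Value = 274 * 38 = $10412/ha

$10412/ha


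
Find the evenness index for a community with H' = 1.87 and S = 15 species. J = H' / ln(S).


ln(15) = 2.70805
J = H' / ln(S) = 1.87 / 2.70805 = 0.690534 ≈ 0.6905

0.6905


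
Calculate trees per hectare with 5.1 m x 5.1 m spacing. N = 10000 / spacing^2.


N = 10000 / 5.1^2 = 10000 / 26.01 = 384.468 ≈ 384 trees/ha

384 trees/ha


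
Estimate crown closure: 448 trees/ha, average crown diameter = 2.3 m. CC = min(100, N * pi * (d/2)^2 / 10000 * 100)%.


(d/2)^2 = (2.3/2)^2 = 1.15^2 = 1.3225
Crown area = 3.141593 * 1.3225 = 4.15476 m^2
N * area / 10000 * 100 = 448 * 4.15476 / 10000 * 100 = 18.6133
CC = min(100, 18.6133) = 18.6133 ≈ 18.6%

18.6%


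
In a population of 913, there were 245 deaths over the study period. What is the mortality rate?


Mortality rate = 245 / 913 = 0.268346 ≈ 0.2683

0.2683


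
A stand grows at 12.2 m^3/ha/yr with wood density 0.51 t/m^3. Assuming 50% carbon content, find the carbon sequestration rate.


C = 12.2 * 0.51 * 0.5 = 3.111 ≈ 3.11 t C/ha/yr

3.11 t C/ha/yr


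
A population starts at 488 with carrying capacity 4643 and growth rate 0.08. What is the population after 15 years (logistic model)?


(K - N0)/N0 = (4643 - 488)/488 = 4155/488 = 8.51434
r*t = 0.08 * 15 = 1.2; exp(-1.2) = 0.301194
8.51434 * 0.301194 = 2.56447
1 + 2.56447 = 3.56447
N = 4643 / 3.56447 = 1302.58 ≈ 1303

1303


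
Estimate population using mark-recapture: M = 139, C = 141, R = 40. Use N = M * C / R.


N = M * C / R = 139 * 141 / 40 = 19599 / 40 = 489.98 ≈ 490

490 individuals


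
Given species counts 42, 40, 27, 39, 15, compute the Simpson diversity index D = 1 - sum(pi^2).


Total N = 42 + 40 + 27 + 39 + 15 = 163
Per-species terms:
  p = 42/163 = 0.257669; p^2 = 0.257669^2 = 0.066393
  p = 40/163 = 0.245399; p^2 = 0.245399^2 = 0.060221
  p = 27/163 = 0.165644; p^2 = 0.165644^2 = 0.027438
  p = 39/163 = 0.239264; p^2 = 0.239264^2 = 0.057247
  p = 15/163 = 0.092025; p^2 = 0.092025^2 = 0.008469
sum(p^2) = 0.066393 + 0.060221 + 0.027438 + 0.057247 + 0.008469 = 0.219768
D = 1 - 0.219768 = 0.780232 ≈ 0.7802

0.7802


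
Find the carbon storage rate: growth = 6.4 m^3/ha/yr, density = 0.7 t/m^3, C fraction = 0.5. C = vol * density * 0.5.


C = 6.4 * 0.7 * 0.5 = 2.24 t C/ha/yr

2.24 t C/ha/yr


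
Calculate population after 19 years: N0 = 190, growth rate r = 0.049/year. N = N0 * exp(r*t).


r*t = 0.049 * 19 = 0.931
exp(0.931) = 2.53704
N = 190 * 2.53704 = 482.038 ≈ 482

482


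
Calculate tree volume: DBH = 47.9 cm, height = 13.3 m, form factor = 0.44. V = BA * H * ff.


(D/200)^2 = (47.9/200)^2 = 0.2395^2 = 0.05736025
BA = 3.141593 * 0.05736025 = 0.180203 m^2
V = 0.180203 * 13.3 * 0.44 = 1.05455 ≈ 1.055 m^3

1.055 m^3


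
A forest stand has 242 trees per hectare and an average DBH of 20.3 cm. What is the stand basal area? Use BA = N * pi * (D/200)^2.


(D/200)^2 = (20.3/200)^2 = 0.1015^2 = 0.01030225
Individual BA = 3.141593 * 0.01030225 = 0.0323655 m^2
Stand BA = 242 * 0.0323655 = 7.83245 ≈ 7.83 m^2/ha

7.83 m^2/ha


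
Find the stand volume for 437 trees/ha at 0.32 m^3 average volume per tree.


V_stand = 437 * 0.32 = 139.84 ≈ 139.8 m^3/ha

139.8 m^3/ha


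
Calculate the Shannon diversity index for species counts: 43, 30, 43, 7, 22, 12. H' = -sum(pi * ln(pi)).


Total N = 43 + 30 + 43 + 7 + 22 + 12 = 157
Per-species terms:
  p = 43/157 = 0.273885; ln(p) = -1.295047; p*ln(p) = 0.273885 * (-1.295047) = -0.354694
  p = 30/157 = 0.191083; ln(p) = -1.655047; p*ln(p) = 0.191083 * (-1.655047) = -0.316251
  p = 43/157 = 0.273885; ln(p) = -1.295047; p*ln(p) = 0.273885 * (-1.295047) = -0.354694
  p = 7/157 = 0.044586; ln(p) = -3.110335; p*ln(p) = 0.044586 * (-3.110335) = -0.138677
  p = 22/157 = 0.140127; ln(p) = -1.965206; p*ln(p) = 0.140127 * (-1.965206) = -0.275378
  p = 12/157 = 0.076433; ln(p) = -2.571341; p*ln(p) = 0.076433 * (-2.571341) = -0.196535
sum(p*ln(p)) = (-0.354694) + (-0.316251) + (-0.354694) + (-0.138677) + (-0.275378) + (-0.196535) = -1.636229
H' = -(-1.636229) = 1.636229 ≈ 1.6362

1.6362


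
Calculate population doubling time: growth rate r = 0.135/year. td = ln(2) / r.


td = ln(2) / 0.135 = 0.693147 / 0.135 = 5.13442 ≈ 5.1 years

5.1 years


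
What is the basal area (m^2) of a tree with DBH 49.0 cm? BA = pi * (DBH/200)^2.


D/200 = 49.0/200 = 0.245 m
(D/200)^2 = 0.245^2 = 0.060025
BA = 3.141593 * 0.060025 = 0.188574 ≈ 0.1886 m^2

0.1886 m^2


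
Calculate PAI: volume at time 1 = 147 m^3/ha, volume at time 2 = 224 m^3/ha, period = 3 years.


PAI = (V2 - V1) / period = (224 - 147) / 3 = 77 / 3 = 25.6667 ≈ 25.67 m^3/ha/yr

25.67 m^3/ha/yr


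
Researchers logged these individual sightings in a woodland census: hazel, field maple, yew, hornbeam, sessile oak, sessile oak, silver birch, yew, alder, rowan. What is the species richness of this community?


Total individuals logged = 10
Distinct species (count of individuals): hazel (1), field maple (1), yew (2), hornbeam (1), sessile oak (2), silver birch (1), alder (1), rowan (1)
Species richness = number of distinct species = 8

8


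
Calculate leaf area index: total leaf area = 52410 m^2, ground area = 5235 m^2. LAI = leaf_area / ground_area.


LAI = 52410 / 5235 = 10.0115 ≈ 10.01

10.01


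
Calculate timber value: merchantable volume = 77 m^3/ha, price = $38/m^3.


Value = 77 * 38 = $2926/ha

$2926/ha


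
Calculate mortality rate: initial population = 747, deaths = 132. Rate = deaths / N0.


Mortality rate = 132 / 747 = 0.176707 ≈ 0.1767

0.1767


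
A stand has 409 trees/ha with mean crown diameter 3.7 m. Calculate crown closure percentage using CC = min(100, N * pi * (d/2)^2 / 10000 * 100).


(d/2)^2 = (3.7/2)^2 = 1.85^2 = 3.4225
Crown area = 3.141593 * 3.4225 = 10.7521 m^2
N * area / 10000 * 100 = 409 * 10.7521 / 10000 * 100 = 43.9761
CC = min(100, 43.9761) = 43.9761 ≈ 44.0%

44.0%


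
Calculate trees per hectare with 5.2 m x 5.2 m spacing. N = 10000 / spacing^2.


N = 10000 / 5.2^2 = 10000 / 27.04 = 369.822 ≈ 370 trees/ha

370 trees/ha


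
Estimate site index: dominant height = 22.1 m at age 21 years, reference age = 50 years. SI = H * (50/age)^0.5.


50/21 = 2.38095
(2.38095)^0.5 = 1.54303
SI = 22.1 * 1.54303 = 34.1010 ≈ 34.1 m

34.1 m


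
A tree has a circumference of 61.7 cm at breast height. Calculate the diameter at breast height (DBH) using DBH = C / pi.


DBH = C / pi = 61.7 / 3.141593 = 19.6397 ≈ 19.64 cm

19.64 cm


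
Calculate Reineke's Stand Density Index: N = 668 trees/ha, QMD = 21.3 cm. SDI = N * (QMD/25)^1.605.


QMD/25 = 21.3/25 = 0.852
(0.852)^1.605 = exp(1.605 * ln(0.852)) = exp(1.605 * (-0.160169)) = exp(-0.257071) = 0.773313
SDI = 668 * 0.773313 = 516.573 ≈ 517

517


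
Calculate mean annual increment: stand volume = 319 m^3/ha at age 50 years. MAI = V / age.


MAI = 319 / 50 = 6.38 m^3/ha/yr

6.38 m^3/ha/yr


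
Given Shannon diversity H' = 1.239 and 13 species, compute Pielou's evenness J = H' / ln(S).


ln(13) = 2.56495
J = H' / ln(S) = 1.239 / 2.56495 = 0.483050 ≈ 0.4831

0.4831


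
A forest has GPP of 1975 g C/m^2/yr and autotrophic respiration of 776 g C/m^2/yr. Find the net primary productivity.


NPP = GPP - Ra = 1975 - 776 = 1199 g C/m^2/yr

1199 g C/m^2/yr


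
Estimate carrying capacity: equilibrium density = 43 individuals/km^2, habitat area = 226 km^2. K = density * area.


K = 43 * 226 = 9718 individuals

9718 individuals


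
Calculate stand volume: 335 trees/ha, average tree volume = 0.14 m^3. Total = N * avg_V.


V_stand = 335 * 0.14 = 46.9 m^3/ha

46.9 m^3/ha


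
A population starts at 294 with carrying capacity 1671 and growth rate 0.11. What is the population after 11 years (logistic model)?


(K - N0)/N0 = (1671 - 294)/294 = 1377/294 = 4.68367
r*t = 0.11 * 11 = 1.21; exp(-1.21) = 0.298197
4.68367 * 0.298197 = 1.39666
1 + 1.39666 = 2.39666
N = 1671 / 2.39666 = 697.220 ≈ 697

697


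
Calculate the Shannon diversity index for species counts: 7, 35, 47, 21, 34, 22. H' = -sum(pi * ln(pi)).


Total N = 7 + 35 + 47 + 21 + 34 + 22 = 166
Per-species terms:
  p = 7/166 = 0.042169; ln(p) = -3.166070; p*ln(p) = 0.042169 * (-3.166070) = -0.133510
  p = 35/166 = 0.210843; ln(p) = -1.556641; p*ln(p) = 0.210843 * (-1.556641) = -0.328207
  p = 47/166 = 0.283133; ln(p) = -1.261839; p*ln(p) = 0.283133 * (-1.261839) = -0.357268
  p = 21/166 = 0.126506; ln(p) = -2.067466; p*ln(p) = 0.126506 * (-2.067466) = -0.261547
  p = 34/166 = 0.204819; ln(p) = -1.585629; p*ln(p) = 0.204819 * (-1.585629) = -0.324767
  p = 22/166 = 0.132530; ln(p) = -2.020946; p*ln(p) = 0.132530 * (-2.020946) = -0.267836
sum(p*ln(p)) = (-0.133510) + (-0.328207) + (-0.357268) + (-0.261547) + (-0.324767) + (-0.267836) = -1.673135
H' = -(-1.673135) = 1.673135 ≈ 1.6731

1.6731


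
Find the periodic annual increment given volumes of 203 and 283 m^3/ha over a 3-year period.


PAI = (V2 - V1) / period = (283 - 203) / 3 = 80 / 3 = 26.6667 ≈ 26.67 m^3/ha/yr

26.67 m^3/ha/yr


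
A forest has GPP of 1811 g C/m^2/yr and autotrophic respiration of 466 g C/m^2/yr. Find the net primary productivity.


NPP = GPP - Ra = 1811 - 466 = 1345 g C/m^2/yr

1345 g C/m^2/yr


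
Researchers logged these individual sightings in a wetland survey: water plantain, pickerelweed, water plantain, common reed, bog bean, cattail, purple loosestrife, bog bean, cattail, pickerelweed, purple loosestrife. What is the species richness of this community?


Total individuals logged = 11
Distinct species (count of individuals): water plantain (2), pickerelweed (2), common reed (1), bog bean (2), cattail (2), purple loosestrife (2)
Species richness = number of distinct species = 6

6


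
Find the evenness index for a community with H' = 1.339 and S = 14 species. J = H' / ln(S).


ln(14) = 2.63906
J = H' / ln(S) = 1.339 / 2.63906 = 0.507378 ≈ 0.5074

0.5074


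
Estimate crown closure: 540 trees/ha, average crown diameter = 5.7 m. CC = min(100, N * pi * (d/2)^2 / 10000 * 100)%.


(d/2)^2 = (5.7/2)^2 = 2.85^2 = 8.1225
Crown area = 3.141593 * 8.1225 = 25.5176 m^2
N * area / 10000 * 100 = 540 * 25.5176 / 10000 * 100 = 137.795
CC = min(100, 137.795) = 100%

100%


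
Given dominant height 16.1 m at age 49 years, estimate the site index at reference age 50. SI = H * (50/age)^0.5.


50/49 = 1.02041
(1.02041)^0.5 = 1.01015
SI = 16.1 * 1.01015 = 16.2634 ≈ 16.3 m

16.3 m


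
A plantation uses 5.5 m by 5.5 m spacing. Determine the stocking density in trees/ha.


N = 10000 / 5.5^2 = 10000 / 30.25 = 330.579 ≈ 331 trees/ha

331 trees/ha


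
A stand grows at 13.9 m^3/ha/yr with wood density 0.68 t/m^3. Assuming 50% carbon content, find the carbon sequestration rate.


C = 13.9 * 0.68 * 0.5 = 4.726 ≈ 4.73 t C/ha/yr

4.73 t C/ha/yr


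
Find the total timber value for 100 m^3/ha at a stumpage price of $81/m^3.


Value = 100 * 81 = $8100/ha

$8100/ha


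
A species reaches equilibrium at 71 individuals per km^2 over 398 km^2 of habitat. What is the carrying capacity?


K = 71 * 398 = 28258 individuals

28258 individuals


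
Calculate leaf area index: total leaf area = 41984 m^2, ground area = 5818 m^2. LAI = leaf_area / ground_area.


LAI = 41984 / 5818 = 7.2162 ≈ 7.22

7.22


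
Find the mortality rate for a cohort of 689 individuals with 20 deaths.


Mortality rate = 20 / 689 = 0.029028 ≈ 0.0290

0.0290


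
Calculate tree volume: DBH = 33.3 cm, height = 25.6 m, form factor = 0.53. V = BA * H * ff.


(D/200)^2 = (33.3/200)^2 = 0.1665^2 = 0.02772225
BA = 3.141593 * 0.02772225 = 0.0870920 m^2
V = 0.0870920 * 25.6 * 0.53 = 1.18166 ≈ 1.182 m^3

1.182 m^3


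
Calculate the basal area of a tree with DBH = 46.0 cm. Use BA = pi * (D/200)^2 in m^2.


D/200 = 46.0/200 = 0.23 m
(D/200)^2 = 0.23^2 = 0.0529
BA = 3.141593 * 0.0529 = 0.166190 ≈ 0.1662 m^2

0.1662 m^2


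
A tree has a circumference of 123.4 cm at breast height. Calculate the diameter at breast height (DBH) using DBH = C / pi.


DBH = C / pi = 123.4 / 3.141593 = 39.2794 ≈ 39.28 cm

39.28 cm


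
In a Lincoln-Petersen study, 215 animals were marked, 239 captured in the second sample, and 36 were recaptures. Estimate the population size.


N = M * C / R = 215 * 239 / 36 = 51385 / 36 = 1427.36 ≈ 1427

1427 individuals


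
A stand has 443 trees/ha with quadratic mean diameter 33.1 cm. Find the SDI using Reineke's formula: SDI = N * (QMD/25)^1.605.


QMD/25 = 33.1/25 = 1.324
(1.324)^1.605 = exp(1.605 * ln(1.324)) = exp(1.605 * 0.280657) = exp(0.450454) = 1.56902
SDI = 443 * 1.56902 = 695.076 ≈ 695

695


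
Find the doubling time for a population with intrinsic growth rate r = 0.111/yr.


td = ln(2) / 0.111 = 0.693147 / 0.111 = 6.24457 ≈ 6.2 years

6.2 years


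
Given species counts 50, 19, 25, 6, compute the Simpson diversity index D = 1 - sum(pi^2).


Total N = 50 + 19 + 25 + 6 = 100
Per-species terms:
  p = 50/100 = 0.500000; p^2 = 0.500000^2 = 0.250000
  p = 19/100 = 0.190000; p^2 = 0.190000^2 = 0.036100
  p = 25/100 = 0.250000; p^2 = 0.250000^2 = 0.062500
  p = 6/100 = 0.060000; p^2 = 0.060000^2 = 0.003600
sum(p^2) = 0.250000 + 0.036100 + 0.062500 + 0.003600 = 0.352200
D = 1 - 0.352200 = 0.647800 ≈ 0.6478

0.6478


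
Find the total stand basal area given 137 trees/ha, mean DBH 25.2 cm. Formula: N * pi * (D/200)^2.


(D/200)^2 = (25.2/200)^2 = 0.126^2 = 0.015876
Individual BA = 3.141593 * 0.015876 = 0.0498759 m^2
Stand BA = 137 * 0.0498759 = 6.83300 ≈ 6.83 m^2/ha

6.83 m^2/ha


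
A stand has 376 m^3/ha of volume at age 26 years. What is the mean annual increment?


MAI = 376 / 26 = 14.4615 ≈ 14.46 m^3/ha/yr

14.46 m^3/ha/yr


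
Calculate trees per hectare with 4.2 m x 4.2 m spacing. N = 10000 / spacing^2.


N = 10000 / 4.2^2 = 10000 / 17.64 = 566.893 ≈ 567 trees/ha

567 trees/ha


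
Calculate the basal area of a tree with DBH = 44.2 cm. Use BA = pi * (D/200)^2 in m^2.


D/200 = 44.2/200 = 0.221 m
(D/200)^2 = 0.221^2 = 0.048841
BA = 3.141593 * 0.048841 = 0.153439 ≈ 0.1534 m^2

0.1534 m^2


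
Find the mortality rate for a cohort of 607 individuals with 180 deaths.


Mortality rate = 180 / 607 = 0.296540 ≈ 0.2965

0.2965


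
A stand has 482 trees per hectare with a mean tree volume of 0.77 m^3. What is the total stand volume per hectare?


V_stand = 482 * 0.77 = 371.14 ≈ 371.1 m^3/ha

371.1 m^3/ha


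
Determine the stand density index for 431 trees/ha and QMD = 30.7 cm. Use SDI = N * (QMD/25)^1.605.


QMD/25 = 30.7/25 = 1.228
(1.228)^1.605 = exp(1.605 * ln(1.228)) = exp(1.605 * 0.205387) = exp(0.329646) = 1.39048
SDI = 431 * 1.39048 = 599.297 ≈ 599

599


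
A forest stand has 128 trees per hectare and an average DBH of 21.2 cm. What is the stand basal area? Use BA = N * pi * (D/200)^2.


(D/200)^2 = (21.2/200)^2 = 0.106^2 = 0.011236
Individual BA = 3.141593 * 0.011236 = 0.0352989 m^2
Stand BA = 128 * 0.0352989 = 4.51826 ≈ 4.52 m^2/ha

4.52 m^2/ha


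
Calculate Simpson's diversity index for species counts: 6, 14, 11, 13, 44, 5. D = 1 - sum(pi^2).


Total N = 6 + 14 + 11 + 13 + 44 + 5 = 93
Per-species terms:
  p = 6/93 = 0.064516; p^2 = 0.064516^2 = 0.004162
  p = 14/93 = 0.150538; p^2 = 0.150538^2 = 0.022662
  p = 11/93 = 0.118280; p^2 = 0.118280^2 = 0.013990
  p = 13/93 = 0.139785; p^2 = 0.139785^2 = 0.019540
  p = 44/93 = 0.473118; p^2 = 0.473118^2 = 0.223841
  p = 5/93 = 0.053763; p^2 = 0.053763^2 = 0.002890
sum(p^2) = 0.004162 + 0.022662 + 0.013990 + 0.019540 + 0.223841 + 0.002890 = 0.287085
D = 1 - 0.287085 = 0.712915 ≈ 0.7129

0.7129


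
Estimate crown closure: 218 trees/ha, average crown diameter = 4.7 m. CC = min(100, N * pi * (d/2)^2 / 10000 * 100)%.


(d/2)^2 = (4.7/2)^2 = 2.35^2 = 5.5225
Crown area = 3.141593 * 5.5225 = 17.3494 m^2
N * area / 10000 * 100 = 218 * 17.3494 / 10000 * 100 = 37.8217
CC = min(100, 37.8217) = 37.8217 ≈ 37.8%

37.8%


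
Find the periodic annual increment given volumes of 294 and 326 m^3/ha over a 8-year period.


PAI = (V2 - V1) / period = (326 - 294) / 8 = 32 / 8 = 4.00 m^3/ha/yr

4.00 m^3/ha/yr


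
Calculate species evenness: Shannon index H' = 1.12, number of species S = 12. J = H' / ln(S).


ln(12) = 2.48491
J = H' / ln(S) = 1.12 / 2.48491 = 0.450721 ≈ 0.4507

0.4507


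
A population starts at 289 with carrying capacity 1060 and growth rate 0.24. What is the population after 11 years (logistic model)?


(K - N0)/N0 = (1060 - 289)/289 = 771/289 = 2.66782
r*t = 0.24 * 11 = 2.64; exp(-2.64) = 0.0713613
2.66782 * 0.0713613 = 0.190379
1 + 0.190379 = 1.19038
N = 1060 / 1.19038 = 890.472 ≈ 890

890


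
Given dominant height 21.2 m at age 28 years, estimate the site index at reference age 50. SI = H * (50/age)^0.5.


50/28 = 1.78571
(1.78571)^0.5 = 1.33630
SI = 21.2 * 1.33630 = 28.3296 ≈ 28.3 m

28.3 m


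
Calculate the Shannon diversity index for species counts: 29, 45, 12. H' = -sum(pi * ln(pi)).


Total N = 29 + 45 + 12 = 86
Per-species terms:
  p = 29/86 = 0.337209; ln(p) = -1.087052; p*ln(p) = 0.337209 * (-1.087052) = -0.366564
  p = 45/86 = 0.523256; ln(p) = -0.647684; p*ln(p) = 0.523256 * (-0.647684) = -0.338905
  p = 12/86 = 0.139535; ln(p) = -1.969440; p*ln(p) = 0.139535 * (-1.969440) = -0.274806
sum(p*ln(p)) = (-0.366564) + (-0.338905) + (-0.274806) = -0.980275
H' = -(-0.980275) = 0.980275 ≈ 0.9803

0.9803


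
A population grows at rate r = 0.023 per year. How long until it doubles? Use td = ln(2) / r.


td = ln(2) / 0.023 = 0.693147 / 0.023 = 30.1368 ≈ 30.1 years

30.1 years


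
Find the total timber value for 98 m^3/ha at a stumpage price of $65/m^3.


Value = 98 * 65 = $6370/ha

$6370/ha


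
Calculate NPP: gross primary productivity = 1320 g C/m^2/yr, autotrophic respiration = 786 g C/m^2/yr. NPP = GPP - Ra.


NPP = GPP - Ra = 1320 - 786 = 534 g C/m^2/yr

534 g C/m^2/yr


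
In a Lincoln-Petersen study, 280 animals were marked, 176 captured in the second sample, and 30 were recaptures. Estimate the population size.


N = M * C / R = 280 * 176 / 30 = 49280 / 30 = 1642.67 ≈ 1643

1643 individuals


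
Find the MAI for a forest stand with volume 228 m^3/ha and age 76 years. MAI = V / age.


MAI = 228 / 76 = 3.00 m^3/ha/yr

3.00 m^3/ha/yr


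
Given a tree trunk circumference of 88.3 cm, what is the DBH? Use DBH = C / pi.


DBH = C / pi = 88.3 / 3.141593 = 28.1068 ≈ 28.11 cm

28.11 cm


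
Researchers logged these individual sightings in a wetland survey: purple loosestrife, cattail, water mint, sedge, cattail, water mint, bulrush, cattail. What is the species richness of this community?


Total individuals logged = 8
Distinct species (count of individuals): purple loosestrife (1), cattail (3), water mint (2), sedge (1), bulrush (1)
Species richness = number of distinct species = 5

5


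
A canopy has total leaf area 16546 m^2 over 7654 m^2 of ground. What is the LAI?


LAI = 16546 / 7654 = 2.1617 ≈ 2.16

2.16


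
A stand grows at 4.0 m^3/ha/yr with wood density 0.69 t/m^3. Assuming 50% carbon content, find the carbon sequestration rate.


C = 4.0 * 0.69 * 0.5 = 1.38 t C/ha/yr

1.38 t C/ha/yr


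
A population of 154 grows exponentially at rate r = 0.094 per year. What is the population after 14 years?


r*t = 0.094 * 14 = 1.316
exp(1.316) = 3.72848
N = 154 * 3.72848 = 574.186 ≈ 574

574


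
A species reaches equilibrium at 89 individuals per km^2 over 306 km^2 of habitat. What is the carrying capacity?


K = 89 * 306 = 27234 individuals

27234 individuals


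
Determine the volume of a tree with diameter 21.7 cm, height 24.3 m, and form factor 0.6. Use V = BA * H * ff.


(D/200)^2 = (21.7/200)^2 = 0.1085^2 = 0.01177225
BA = 3.141593 * 0.01177225 = 0.0369836 m^2
V = 0.0369836 * 24.3 * 0.6 = 0.539221 ≈ 0.539 m^3

0.539 m^3


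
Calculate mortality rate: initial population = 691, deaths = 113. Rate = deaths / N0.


Mortality rate = 113 / 691 = 0.163531 ≈ 0.1635

0.1635


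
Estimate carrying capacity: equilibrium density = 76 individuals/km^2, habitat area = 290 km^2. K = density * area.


K = 76 * 290 = 22040 individuals

22040 individuals


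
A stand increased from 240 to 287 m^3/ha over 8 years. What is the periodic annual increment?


PAI = (V2 - V1) / period = (287 - 240) / 8 = 47 / 8 = 5.8750 ≈ 5.88 m^3/ha/yr

5.88 m^3/ha/yr


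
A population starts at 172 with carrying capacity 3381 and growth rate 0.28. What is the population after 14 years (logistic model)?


(K - N0)/N0 = (3381 - 172)/172 = 3209/172 = 18.6570
r*t = 0.28 * 14 = 3.92; exp(-3.92) = 0.0198411
18.6570 * 0.0198411 = 0.370175
1 + 0.370175 = 1.37018
N = 3381 / 1.37018 = 2467.56 ≈ 2468

2468


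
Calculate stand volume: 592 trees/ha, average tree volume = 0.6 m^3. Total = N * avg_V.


V_stand = 592 * 0.6 = 355.2 m^3/ha

355.2 m^3/ha


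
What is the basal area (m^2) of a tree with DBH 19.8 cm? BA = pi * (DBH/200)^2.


D/200 = 19.8/200 = 0.099 m
(D/200)^2 = 0.099^2 = 0.009801
BA = 3.141593 * 0.009801 = 0.0307908 ≈ 0.0308 m^2

0.0308 m^2


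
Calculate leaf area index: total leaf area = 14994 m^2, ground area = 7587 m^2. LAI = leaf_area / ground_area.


LAI = 14994 / 7587 = 1.9763 ≈ 1.98

1.98


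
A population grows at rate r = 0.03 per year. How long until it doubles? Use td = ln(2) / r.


td = ln(2) / 0.03 = 0.693147 / 0.03 = 23.1049 ≈ 23.1 years

23.1 years


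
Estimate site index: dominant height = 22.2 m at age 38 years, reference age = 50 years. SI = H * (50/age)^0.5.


50/38 = 1.31579
(1.31579)^0.5 = 1.14708
SI = 22.2 * 1.14708 = 25.4652 ≈ 25.5 m

25.5 m


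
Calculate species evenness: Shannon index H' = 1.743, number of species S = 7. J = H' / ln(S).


ln(7) = 1.94591
J = H' / ln(S) = 1.743 / 1.94591 = 0.895725 ≈ 0.8957

0.8957


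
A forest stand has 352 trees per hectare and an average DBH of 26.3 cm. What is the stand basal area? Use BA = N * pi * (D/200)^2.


(D/200)^2 = (26.3/200)^2 = 0.1315^2 = 0.01729225
Individual BA = 3.141593 * 0.01729225 = 0.0543252 m^2
Stand BA = 352 * 0.0543252 = 19.1225 ≈ 19.12 m^2/ha

19.12 m^2/ha


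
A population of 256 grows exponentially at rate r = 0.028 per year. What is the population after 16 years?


r*t = 0.028 * 16 = 0.448
exp(0.448) = 1.56518
N = 256 * 1.56518 = 400.686 ≈ 401

401


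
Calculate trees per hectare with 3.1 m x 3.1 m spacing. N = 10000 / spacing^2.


N = 10000 / 3.1^2 = 10000 / 9.61 = 1040.58 ≈ 1041 trees/ha

1041 trees/ha


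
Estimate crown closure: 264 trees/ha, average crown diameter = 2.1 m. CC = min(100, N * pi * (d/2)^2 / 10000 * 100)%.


(d/2)^2 = (2.1/2)^2 = 1.05^2 = 1.1025
Crown area = 3.141593 * 1.1025 = 3.46361 m^2
N * area / 10000 * 100 = 264 * 3.46361 / 10000 * 100 = 9.14393
CC = min(100, 9.14393) = 9.14393 ≈ 9.1%

9.1%


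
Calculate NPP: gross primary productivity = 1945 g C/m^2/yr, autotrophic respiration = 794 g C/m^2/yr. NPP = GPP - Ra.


NPP = GPP - Ra = 1945 - 794 = 1151 g C/m^2/yr

1151 g C/m^2/yr


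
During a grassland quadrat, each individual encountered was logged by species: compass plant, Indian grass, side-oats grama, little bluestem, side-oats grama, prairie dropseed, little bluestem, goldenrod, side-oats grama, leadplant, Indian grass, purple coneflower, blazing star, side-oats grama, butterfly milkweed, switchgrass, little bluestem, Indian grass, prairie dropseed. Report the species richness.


Total individuals logged = 19
Distinct species (count of individuals): compass plant (1), Indian grass (3), side-oats grama (4), little bluestem (3), prairie dropseed (2), goldenrod (1), leadplant (1), purple coneflower (1), blazing star (1), butterfly milkweed (1), switchgrass (1)
Species richness = number of distinct species = 11

11


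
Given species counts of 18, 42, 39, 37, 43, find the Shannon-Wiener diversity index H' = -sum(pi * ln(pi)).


Total N = 18 + 42 + 39 + 37 + 43 = 179
Per-species terms:
  p = 18/179 = 0.100559; ln(p) = -2.297011; p*ln(p) = 0.100559 * (-2.297011) = -0.230985
  p = 42/179 = 0.234637; ln(p) = -1.449716; p*ln(p) = 0.234637 * (-1.449716) = -0.340157
  p = 39/179 = 0.217877; ln(p) = -1.523825; p*ln(p) = 0.217877 * (-1.523825) = -0.332006
  p = 37/179 = 0.206704; ln(p) = -1.576467; p*ln(p) = 0.206704 * (-1.576467) = -0.325862
  p = 43/179 = 0.240223; ln(p) = -1.426188; p*ln(p) = 0.240223 * (-1.426188) = -0.342603
sum(p*ln(p)) = (-0.230985) + (-0.340157) + (-0.332006) + (-0.325862) + (-0.342603) = -1.571613
H' = -(-1.571613) = 1.571613 ≈ 1.5716

1.5716


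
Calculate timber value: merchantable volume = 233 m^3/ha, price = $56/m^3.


Value = 233 * 56 = $13048/ha

$13048/ha


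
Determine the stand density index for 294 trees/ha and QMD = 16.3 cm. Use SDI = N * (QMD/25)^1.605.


QMD/25 = 16.3/25 = 0.652
(0.652)^1.605 = exp(1.605 * ln(0.652)) = exp(1.605 * (-0.427711)) = exp(-0.686476) = 0.503347
SDI = 294 * 0.503347 = 147.984 ≈ 148

148


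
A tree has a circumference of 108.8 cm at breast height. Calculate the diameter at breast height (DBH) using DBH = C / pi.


DBH = C / pi = 108.8 / 3.141593 = 34.6321 ≈ 34.63 cm

34.63 cm


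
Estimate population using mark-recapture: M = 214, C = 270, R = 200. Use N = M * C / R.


N = M * C / R = 214 * 270 / 200 = 57780 / 200 = 288.90 ≈ 289

289 individuals


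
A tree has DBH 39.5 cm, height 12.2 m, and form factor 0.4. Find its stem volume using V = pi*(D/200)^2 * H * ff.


(D/200)^2 = (39.5/200)^2 = 0.1975^2 = 0.03900625
BA = 3.141593 * 0.03900625 = 0.122542 m^2
V = 0.122542 * 12.2 * 0.4 = 0.598005 ≈ 0.598 m^3

0.598 m^3


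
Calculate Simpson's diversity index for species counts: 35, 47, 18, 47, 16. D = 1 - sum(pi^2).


Total N = 35 + 47 + 18 + 47 + 16 = 163
Per-species terms:
  p = 35/163 = 0.214724; p^2 = 0.214724^2 = 0.046106
  p = 47/163 = 0.288344; p^2 = 0.288344^2 = 0.083142
  p = 18/163 = 0.110429; p^2 = 0.110429^2 = 0.012195
  p = 47/163 = 0.288344; p^2 = 0.288344^2 = 0.083142
  p = 16/163 = 0.098160; p^2 = 0.098160^2 = 0.009635
sum(p^2) = 0.046106 + 0.083142 + 0.012195 + 0.083142 + 0.009635 = 0.234220
D = 1 - 0.234220 = 0.765780 ≈ 0.7658

0.7658


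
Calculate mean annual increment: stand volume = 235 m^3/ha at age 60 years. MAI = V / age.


MAI = 235 / 60 = 3.9167 ≈ 3.92 m^3/ha/yr

3.92 m^3/ha/yr
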